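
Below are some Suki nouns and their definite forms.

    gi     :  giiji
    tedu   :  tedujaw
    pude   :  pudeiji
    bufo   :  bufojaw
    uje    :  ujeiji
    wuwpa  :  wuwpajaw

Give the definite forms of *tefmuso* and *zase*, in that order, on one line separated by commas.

Looking at the last vowel of each stem: -iji when the last vowel of the stem is a front vowel (*gi*, *pude*, *uje*); -jaw when the last vowel of the stem is a back vowel (*tedu*, *bufo*, *wuwpa*).
*tefmuso* — last vowel /o/ (a back vowel) → -jaw → *tefmusojaw*.
Since the last vowel of *zase* is /e/ (a front vowel), it takes -iji, giving *zaseiji*.

tefmusojaw, zaseiji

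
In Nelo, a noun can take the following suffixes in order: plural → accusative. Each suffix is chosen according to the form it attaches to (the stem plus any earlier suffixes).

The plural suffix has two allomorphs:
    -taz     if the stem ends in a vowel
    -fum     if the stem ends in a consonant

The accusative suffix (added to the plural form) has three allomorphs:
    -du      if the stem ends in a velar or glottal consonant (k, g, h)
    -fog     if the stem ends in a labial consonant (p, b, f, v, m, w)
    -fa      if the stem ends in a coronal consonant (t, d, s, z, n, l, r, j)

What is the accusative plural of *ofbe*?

ofbetazfa

*ofbe* — final sound /e/ (a vowel) → -taz → *ofbetaz*.
The plural form *ofbetaz*: final consonant = /z/, coronal → -fa → *ofbetazfa*.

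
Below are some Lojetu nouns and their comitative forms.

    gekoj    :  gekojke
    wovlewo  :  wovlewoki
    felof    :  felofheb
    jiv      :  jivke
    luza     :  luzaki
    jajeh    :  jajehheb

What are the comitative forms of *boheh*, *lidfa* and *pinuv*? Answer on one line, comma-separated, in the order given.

bohehheb, lidfaki, pinuvke

The suffix is conditioned by the final sound: -heb when the stem ends in a voiceless consonant (*felof*, *jajeh*); -ke when the stem ends in a voiced consonant (*gekoj*, *jiv*); -ki when the stem ends in a vowel (*wovlewo*, *luza*).
*boheh* — final sound /h/ (a voiceless consonant) → -heb → *bohehheb*.
The final sound of *lidfa* is /a/, which is a vowel, so the suffix is -ki, giving *lidfaki*.
*pinuv*: final sound = /v/, a voiced consonant → -ke → *pinuvke*.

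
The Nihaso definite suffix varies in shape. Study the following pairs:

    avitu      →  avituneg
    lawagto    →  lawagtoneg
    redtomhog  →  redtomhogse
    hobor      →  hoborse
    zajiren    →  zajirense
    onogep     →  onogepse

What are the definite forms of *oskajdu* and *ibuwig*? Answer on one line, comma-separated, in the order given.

The suffix is conditioned by the final sound: -se when the stem ends in a consonant (*redtomhog*, *hobor*, *zajiren*, *onogep*); -neg when the stem ends in a vowel (*avitu*, *lawagto*).
Since the final sound of *oskajdu* is /u/ (a vowel), it takes -neg, giving *oskajduneg*.
The final sound of *ibuwig* is /g/, which is a consonant, so the suffix is -se, giving *ibuwigse*.

oskajduneg, ibuwigse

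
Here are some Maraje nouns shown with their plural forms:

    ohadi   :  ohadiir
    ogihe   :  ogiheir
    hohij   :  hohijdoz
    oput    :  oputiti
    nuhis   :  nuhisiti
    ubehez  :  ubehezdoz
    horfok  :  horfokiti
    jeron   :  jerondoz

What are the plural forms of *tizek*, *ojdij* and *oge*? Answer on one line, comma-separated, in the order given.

tizekiti, ojdijdoz, ogeir

Looking at the final sound of each stem: -iti when the stem ends in a voiceless consonant (*oput*, *nuhis*, *horfok*); -doz when the stem ends in a voiced consonant (*hohij*, *ubehez*, *jeron*); -ir when the stem ends in a vowel (*ohadi*, *ogihe*).
*tizek* — final sound /k/ (a voiceless consonant) → -iti → *tizekiti*.
*ojdij* — final sound /j/ (a voiced consonant) → -doz → *ojdijdoz*.
Since the final sound of *oge* is /e/ (a vowel), it takes -ir, giving *ogeir*.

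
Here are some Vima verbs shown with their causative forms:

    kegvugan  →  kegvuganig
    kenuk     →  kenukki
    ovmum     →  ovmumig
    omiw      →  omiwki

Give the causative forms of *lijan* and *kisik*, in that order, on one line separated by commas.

lijanig, kisikki

Looking at the final consonant of each stem: -ig when the stem ends in a nasal (*kegvugan*, *ovmum*); -ki when the stem ends in a non-nasal consonant (*kenuk*, *omiw*).
*lijan*: final consonant = /n/, a nasal → -ig → *lijanig*.
The final consonant of *kisik* is /k/, which is non-nasal, so the suffix is -ki, giving *kisikki*.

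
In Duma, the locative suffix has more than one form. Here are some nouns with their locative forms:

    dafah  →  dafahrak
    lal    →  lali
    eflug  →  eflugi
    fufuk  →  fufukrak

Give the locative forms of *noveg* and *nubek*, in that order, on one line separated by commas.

The alternation tracks the final consonant of the stem — -rak when the stem ends in a voiceless consonant (*dafah*, *fufuk*); -i when the stem ends in a voiced consonant (*lal*, *eflug*).
The final consonant of *noveg* is /g/, which is voiced, so the suffix is -i, giving *novegi*.
The final consonant of *nubek* is /k/, which is voiceless, so the suffix is -rak, giving *nubekrak*.

novegi, nubekrak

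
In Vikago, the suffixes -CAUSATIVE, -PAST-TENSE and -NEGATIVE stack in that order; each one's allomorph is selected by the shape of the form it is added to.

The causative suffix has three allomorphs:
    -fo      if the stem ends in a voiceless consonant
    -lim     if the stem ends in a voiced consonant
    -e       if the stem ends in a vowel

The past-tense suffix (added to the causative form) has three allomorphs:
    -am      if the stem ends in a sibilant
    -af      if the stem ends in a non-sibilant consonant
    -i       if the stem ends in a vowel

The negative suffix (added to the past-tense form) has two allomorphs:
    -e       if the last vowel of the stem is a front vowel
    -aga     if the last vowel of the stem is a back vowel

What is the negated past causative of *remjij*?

remjijlimafaga

The final sound of *remjij* is /j/, which is a voiced consonant, so the causative suffix is -lim, giving *remjijlim*.
The causative form *remjijlim* — final sound /m/ (a non-sibilant consonant) → -af → *remjijlimaf*.
The past-tense form *remjijlimaf* — last vowel /a/ (a back vowel) → -aga → *remjijlimafaga*.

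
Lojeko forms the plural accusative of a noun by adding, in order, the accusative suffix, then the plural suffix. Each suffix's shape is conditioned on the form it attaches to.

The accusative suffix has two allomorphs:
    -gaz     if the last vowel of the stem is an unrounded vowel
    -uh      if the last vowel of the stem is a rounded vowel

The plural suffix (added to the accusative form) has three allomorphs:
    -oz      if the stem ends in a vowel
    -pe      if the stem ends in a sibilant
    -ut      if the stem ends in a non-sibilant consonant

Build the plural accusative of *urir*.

urirgazpe

The last vowel of *urir* is /i/, which is an unrounded vowel, so the accusative suffix is -gaz, giving *urirgaz*.
The accusative form *urirgaz*: final sound = /z/, a sibilant → -pe → *urirgazpe*.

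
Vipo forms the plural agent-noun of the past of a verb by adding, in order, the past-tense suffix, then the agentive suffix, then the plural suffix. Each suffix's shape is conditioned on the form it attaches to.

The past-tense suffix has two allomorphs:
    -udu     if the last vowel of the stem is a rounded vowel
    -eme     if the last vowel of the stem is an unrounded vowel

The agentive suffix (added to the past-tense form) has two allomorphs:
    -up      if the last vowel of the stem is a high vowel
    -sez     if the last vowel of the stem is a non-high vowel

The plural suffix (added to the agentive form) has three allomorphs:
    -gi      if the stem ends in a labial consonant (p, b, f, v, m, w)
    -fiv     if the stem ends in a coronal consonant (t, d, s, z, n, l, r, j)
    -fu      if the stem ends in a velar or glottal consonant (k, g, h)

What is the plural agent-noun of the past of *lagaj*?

lagajemesezfiv

The last vowel of *lagaj* is /a/, which is an unrounded vowel, so the past-tense suffix is -eme, giving *lagajeme*.
The past-tense form *lagajeme*: last vowel = /e/, a non-high vowel → -sez → *lagajemesez*.
Since the final consonant of the agentive form *lagajemesez* is /z/ (coronal), it takes -fiv, giving *lagajemesezfiv*.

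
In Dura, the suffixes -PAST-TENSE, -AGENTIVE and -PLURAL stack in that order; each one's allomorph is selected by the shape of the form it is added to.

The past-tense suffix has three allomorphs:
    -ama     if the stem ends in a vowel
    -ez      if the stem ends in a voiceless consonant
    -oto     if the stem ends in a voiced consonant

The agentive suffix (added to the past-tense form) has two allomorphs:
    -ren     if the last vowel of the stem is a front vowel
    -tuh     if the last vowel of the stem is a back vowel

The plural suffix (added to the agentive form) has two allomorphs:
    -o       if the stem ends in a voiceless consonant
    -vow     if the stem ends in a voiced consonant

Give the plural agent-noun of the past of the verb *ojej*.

ojejototuho

*ojej*: final sound = /j/, a voiced consonant → -oto → *ojejoto*.
The past-tense form *ojejoto*: last vowel = /o/, a back vowel → -tuh → *ojejototuh*.
The final consonant of the agentive form *ojejototuh* is /h/, which is voiceless, so the plural suffix is -o, giving *ojejototuho*.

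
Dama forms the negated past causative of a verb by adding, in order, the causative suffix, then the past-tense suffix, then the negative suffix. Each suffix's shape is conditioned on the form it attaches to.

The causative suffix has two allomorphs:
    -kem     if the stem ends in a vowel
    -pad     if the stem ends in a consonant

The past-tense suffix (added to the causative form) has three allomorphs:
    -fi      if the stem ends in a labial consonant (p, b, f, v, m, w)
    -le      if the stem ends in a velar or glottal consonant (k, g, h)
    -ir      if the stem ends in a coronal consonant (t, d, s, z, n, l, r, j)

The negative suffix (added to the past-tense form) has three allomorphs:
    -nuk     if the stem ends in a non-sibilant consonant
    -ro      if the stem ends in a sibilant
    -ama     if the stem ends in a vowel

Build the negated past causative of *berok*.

*berok*: final sound = /k/, a consonant → -pad → *berokpad*.
The causative form *berokpad*: final consonant = /d/, coronal → -ir → *berokpadir*.
The past-tense form *berokpadir* — final sound /r/ (a non-sibilant consonant) → -nuk → *berokpadirnuk*.

berokpadirnuk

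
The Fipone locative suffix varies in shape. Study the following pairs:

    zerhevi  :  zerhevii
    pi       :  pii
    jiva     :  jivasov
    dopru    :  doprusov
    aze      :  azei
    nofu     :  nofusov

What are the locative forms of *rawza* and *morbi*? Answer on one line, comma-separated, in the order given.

rawzasov, morbii

The suffix is conditioned by the last vowel: -i when the last vowel of the stem is a front vowel (*zerhevi*, *pi*, *aze*); -sov when the last vowel of the stem is a back vowel (*jiva*, *dopru*, *nofu*).
*rawza* — last vowel /a/ (a back vowel) → -sov → *rawzasov*.
*morbi* — last vowel /i/ (a front vowel) → -i → *morbii*.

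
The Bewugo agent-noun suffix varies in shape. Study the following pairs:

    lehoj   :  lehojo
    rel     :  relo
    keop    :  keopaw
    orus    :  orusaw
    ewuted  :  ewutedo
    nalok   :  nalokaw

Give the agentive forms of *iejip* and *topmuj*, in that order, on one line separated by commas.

iejipaw, topmujo

The suffix is conditioned by the final consonant: -aw when the stem ends in a voiceless consonant (*keop*, *orus*, *nalok*); -o when the stem ends in a voiced consonant (*lehoj*, *rel*, *ewuted*).
The final consonant of *iejip* is /p/, which is voiceless, so the suffix is -aw, giving *iejipaw*.
Since the final consonant of *topmuj* is /j/ (voiced), it takes -o, giving *topmujo*.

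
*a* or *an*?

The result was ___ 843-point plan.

an

The indefinite article is chosen by the initial *sound* of the following word, not its spelling.
The number *843* is spoken "eight hundred …", beginning with /eɪt/ — a vowel sound.
So the article is *an*: The result was an 843-point plan.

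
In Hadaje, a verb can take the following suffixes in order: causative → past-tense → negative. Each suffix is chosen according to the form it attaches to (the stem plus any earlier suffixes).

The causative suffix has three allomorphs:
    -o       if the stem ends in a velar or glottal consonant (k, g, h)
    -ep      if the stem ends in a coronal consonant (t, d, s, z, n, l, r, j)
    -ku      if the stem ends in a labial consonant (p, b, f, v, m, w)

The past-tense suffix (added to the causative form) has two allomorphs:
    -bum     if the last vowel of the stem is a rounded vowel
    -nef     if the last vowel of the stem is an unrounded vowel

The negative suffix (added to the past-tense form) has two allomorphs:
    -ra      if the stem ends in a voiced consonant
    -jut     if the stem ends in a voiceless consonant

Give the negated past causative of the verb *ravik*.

The final consonant of *ravik* is /k/, which is velar/glottal, so the causative suffix is -o, giving *raviko*.
The last vowel of the causative form *raviko* is /o/, which is a rounded vowel, so the past-tense suffix is -bum, giving *ravikobum*.
The past-tense form *ravikobum*: final consonant = /m/, voiced → -ra → *ravikobumra*.

ravikobumra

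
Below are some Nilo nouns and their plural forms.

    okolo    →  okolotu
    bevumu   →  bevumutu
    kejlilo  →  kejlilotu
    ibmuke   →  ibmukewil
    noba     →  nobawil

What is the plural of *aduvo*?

Looking at the last vowel of each stem: -tu when the last vowel of the stem is a rounded vowel (*okolo*, *bevumu*, *kejlilo*); -wil when the last vowel of the stem is an unrounded vowel (*ibmuke*, *noba*).
Since the last vowel of *aduvo* is /o/ (a rounded vowel), it takes -tu, giving *aduvotu*.

aduvotu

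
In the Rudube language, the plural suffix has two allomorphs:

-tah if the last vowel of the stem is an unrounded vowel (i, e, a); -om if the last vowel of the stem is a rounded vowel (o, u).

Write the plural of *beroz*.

berozom

Since the last vowel of *beroz* is /o/ (a rounded vowel), it takes -om, giving *berozom*.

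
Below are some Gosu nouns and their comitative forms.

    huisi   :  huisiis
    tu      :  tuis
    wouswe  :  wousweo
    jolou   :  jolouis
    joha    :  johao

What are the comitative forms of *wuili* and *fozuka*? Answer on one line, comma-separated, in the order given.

wuiliis, fozukao

The pattern is height harmony: -is when the last vowel of the stem is a high vowel (*huisi*, *tu*, *jolou*); -o when the last vowel of the stem is a non-high vowel (*wouswe*, *joha*).
The last vowel of *wuili* is /i/, which is a high vowel, so the suffix is -is, giving *wuiliis*.
The last vowel of *fozuka* is /a/, which is a non-high vowel, so the suffix is -o, giving *fozukao*.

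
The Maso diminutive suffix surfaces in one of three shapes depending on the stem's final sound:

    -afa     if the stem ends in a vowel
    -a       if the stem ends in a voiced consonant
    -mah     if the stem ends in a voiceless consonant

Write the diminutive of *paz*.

*paz*: final sound = /z/, a voiced consonant → -a → *paza*.

paza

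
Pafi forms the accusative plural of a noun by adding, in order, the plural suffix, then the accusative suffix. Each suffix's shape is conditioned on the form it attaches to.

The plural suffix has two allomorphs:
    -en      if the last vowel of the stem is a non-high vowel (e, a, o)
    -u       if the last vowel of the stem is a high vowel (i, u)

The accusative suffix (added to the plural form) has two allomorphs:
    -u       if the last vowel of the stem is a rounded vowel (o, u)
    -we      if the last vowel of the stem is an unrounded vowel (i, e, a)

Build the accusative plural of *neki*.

nekiuu

The last vowel of *neki* is /i/, which is a high vowel, so the plural suffix is -u, giving *nekiu*.
Since the last vowel of the plural form *nekiu* is /u/ (a rounded vowel), it takes -u, giving *nekiuu*.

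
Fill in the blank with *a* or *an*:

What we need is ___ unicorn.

a

The indefinite article is chosen by the initial *sound* of the following word, not its spelling.
*unicorn* begins with the sound /juː/ (u pronounced /juː/) — a consonant sound.
So the article is *a*: What we need is a unicorn.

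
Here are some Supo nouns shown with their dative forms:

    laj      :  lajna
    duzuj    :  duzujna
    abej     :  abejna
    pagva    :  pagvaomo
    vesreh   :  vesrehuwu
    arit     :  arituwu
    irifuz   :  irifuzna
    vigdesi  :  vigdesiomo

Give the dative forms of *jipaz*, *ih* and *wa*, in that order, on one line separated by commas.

Looking at the final sound of each stem: -uwu when the stem ends in a voiceless consonant (*vesreh*, *arit*); -na when the stem ends in a voiced consonant (*laj*, *duzuj*, *abej*, *irifuz*); -omo when the stem ends in a vowel (*pagva*, *vigdesi*).
*jipaz* — final sound /z/ (a voiced consonant) → -na → *jipazna*.
*ih*: final sound = /h/, a voiceless consonant → -uwu → *ihuwu*.
*wa*: final sound = /a/, a vowel → -omo → *waomo*.

jipazna, ihuwu, waomo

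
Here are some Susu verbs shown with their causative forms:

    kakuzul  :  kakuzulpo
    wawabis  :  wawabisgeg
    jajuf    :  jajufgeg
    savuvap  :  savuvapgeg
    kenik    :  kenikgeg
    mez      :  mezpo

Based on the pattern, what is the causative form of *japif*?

The pattern is voicing of the final consonant: -geg when the stem ends in a voiceless consonant (*wawabis*, *jajuf*, *savuvap*, *kenik*); -po when the stem ends in a voiced consonant (*kakuzul*, *mez*).
The final consonant of *japif* is /f/, which is voiceless, so the suffix is -geg, giving *japifgeg*.

japifgeg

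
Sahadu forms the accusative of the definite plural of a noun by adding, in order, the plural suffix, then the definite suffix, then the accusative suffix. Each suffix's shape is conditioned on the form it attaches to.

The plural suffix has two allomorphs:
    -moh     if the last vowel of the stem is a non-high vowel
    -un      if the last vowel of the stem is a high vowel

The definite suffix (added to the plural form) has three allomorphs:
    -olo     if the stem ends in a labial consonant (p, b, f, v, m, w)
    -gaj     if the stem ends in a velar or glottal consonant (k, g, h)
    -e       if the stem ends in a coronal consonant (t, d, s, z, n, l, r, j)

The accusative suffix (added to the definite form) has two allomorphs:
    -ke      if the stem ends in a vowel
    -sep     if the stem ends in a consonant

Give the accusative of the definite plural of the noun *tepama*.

tepamamohgajsep

The last vowel of *tepama* is /a/, which is a non-high vowel, so the plural suffix is -moh, giving *tepamamoh*.
The plural form *tepamamoh*: final consonant = /h/, velar/glottal → -gaj → *tepamamohgaj*.
Since the final sound of the definite form *tepamamohgaj* is /j/ (a consonant), it takes -sep, giving *tepamamohgajsep*.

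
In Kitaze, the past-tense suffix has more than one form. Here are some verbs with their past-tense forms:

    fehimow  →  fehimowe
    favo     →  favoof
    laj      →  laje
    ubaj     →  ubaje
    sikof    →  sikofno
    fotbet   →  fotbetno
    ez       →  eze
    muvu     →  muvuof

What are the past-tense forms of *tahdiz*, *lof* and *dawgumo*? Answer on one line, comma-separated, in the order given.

Looking at the final sound of each stem: -no when the stem ends in a voiceless consonant (*sikof*, *fotbet*); -e when the stem ends in a voiced consonant (*fehimow*, *laj*, *ubaj*, *ez*); -of when the stem ends in a vowel (*favo*, *muvu*).
*tahdiz* — final sound /z/ (a voiced consonant) → -e → *tahdize*.
*lof* — final sound /f/ (a voiceless consonant) → -no → *lofno*.
*dawgumo*: final sound = /o/, a vowel → -of → *dawgumoof*.

tahdize, lofno, dawgumoof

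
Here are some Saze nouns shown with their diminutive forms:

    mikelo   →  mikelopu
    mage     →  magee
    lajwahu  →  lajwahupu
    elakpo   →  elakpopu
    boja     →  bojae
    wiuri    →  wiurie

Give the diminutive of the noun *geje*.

The alternation tracks the last vowel of the stem — -pu when the last vowel of the stem is a rounded vowel (*mikelo*, *lajwahu*, *elakpo*); -e when the last vowel of the stem is an unrounded vowel (*mage*, *boja*, *wiuri*).
The last vowel of *geje* is /e/, which is an unrounded vowel, so the suffix is -e, giving *gejee*.

gejee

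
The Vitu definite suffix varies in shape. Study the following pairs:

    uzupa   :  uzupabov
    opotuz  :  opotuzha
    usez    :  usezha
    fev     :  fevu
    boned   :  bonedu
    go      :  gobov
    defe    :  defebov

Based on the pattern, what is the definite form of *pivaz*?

pivazha

The suffix is conditioned by the final sound: -ha when the stem ends in a sibilant (*opotuz*, *usez*); -u when the stem ends in a non-sibilant consonant (*fev*, *boned*); -bov when the stem ends in a vowel (*uzupa*, *go*, *defe*).
The final sound of *pivaz* is /z/, which is a sibilant, so the suffix is -ha, giving *pivazha*.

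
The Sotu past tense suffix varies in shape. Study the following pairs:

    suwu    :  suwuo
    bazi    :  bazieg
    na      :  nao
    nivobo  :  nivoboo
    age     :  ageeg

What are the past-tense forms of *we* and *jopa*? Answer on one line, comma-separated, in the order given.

weeg, jopao

The suffix is conditioned by the last vowel: -eg when the last vowel of the stem is a front vowel (*bazi*, *age*); -o when the last vowel of the stem is a back vowel (*suwu*, *na*, *nivobo*).
The last vowel of *we* is /e/, which is a front vowel, so the suffix is -eg, giving *weeg*.
Since the last vowel of *jopa* is /a/ (a back vowel), it takes -o, giving *jopao*.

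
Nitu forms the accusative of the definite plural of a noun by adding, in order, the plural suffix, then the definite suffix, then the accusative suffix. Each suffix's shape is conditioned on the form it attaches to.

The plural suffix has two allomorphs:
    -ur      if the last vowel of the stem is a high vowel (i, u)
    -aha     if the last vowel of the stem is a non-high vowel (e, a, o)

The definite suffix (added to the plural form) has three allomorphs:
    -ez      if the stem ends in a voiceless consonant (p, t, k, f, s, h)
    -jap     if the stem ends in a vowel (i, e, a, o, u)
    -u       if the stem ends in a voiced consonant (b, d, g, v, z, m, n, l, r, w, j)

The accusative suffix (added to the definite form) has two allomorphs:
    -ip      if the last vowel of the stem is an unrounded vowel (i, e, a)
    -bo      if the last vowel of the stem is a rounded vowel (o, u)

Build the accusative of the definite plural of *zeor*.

zeorahajapip

The last vowel of *zeor* is /o/, which is a non-high vowel, so the plural suffix is -aha, giving *zeoraha*.
The final sound of the plural form *zeoraha* is /a/, which is a vowel, so the definite suffix is -jap, giving *zeorahajap*.
The definite form *zeorahajap* — last vowel /a/ (an unrounded vowel) → -ip → *zeorahajapip*.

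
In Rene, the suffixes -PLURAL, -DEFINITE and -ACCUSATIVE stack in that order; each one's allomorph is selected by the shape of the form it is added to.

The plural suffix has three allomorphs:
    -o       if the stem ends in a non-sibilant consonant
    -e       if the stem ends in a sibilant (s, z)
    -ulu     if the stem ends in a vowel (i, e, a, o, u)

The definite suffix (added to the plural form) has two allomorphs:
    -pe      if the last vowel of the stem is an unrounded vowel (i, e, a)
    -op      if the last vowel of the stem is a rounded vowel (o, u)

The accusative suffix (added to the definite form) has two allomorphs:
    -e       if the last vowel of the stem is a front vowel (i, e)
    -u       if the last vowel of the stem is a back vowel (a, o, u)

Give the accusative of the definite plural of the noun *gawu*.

The final sound of *gawu* is /u/, which is a vowel, so the plural suffix is -ulu, giving *gawuulu*.
The last vowel of the plural form *gawuulu* is /u/, which is a rounded vowel, so the definite suffix is -op, giving *gawuuluop*.
Since the last vowel of the definite form *gawuuluop* is /o/ (a back vowel), it takes -u, giving *gawuuluopu*.

gawuuluopu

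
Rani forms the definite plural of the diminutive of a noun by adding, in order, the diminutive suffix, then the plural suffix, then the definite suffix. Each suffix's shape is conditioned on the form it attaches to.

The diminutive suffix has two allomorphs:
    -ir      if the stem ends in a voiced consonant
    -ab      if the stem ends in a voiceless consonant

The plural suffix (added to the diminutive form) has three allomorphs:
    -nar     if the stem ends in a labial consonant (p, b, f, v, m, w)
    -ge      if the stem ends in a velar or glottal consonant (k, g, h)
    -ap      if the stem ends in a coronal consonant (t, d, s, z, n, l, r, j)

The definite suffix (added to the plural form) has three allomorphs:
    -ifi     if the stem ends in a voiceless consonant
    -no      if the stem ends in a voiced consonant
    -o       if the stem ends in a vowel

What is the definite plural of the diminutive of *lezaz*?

*lezaz* — final consonant /z/ (voiced) → -ir → *lezazir*.
The diminutive form *lezazir*: final consonant = /r/, coronal → -ap → *lezazirap*.
Since the final sound of the plural form *lezazirap* is /p/ (a voiceless consonant), it takes -ifi, giving *lezazirapifi*.

lezazirapifi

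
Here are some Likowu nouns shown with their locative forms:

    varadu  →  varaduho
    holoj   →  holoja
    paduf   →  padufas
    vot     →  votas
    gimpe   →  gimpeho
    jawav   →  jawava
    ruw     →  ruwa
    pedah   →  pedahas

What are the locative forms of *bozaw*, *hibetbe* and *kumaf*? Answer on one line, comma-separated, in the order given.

The suffix is conditioned by the final sound: -as when the stem ends in a voiceless consonant (*paduf*, *vot*, *pedah*); -a when the stem ends in a voiced consonant (*holoj*, *jawav*, *ruw*); -ho when the stem ends in a vowel (*varadu*, *gimpe*).
Since the final sound of *bozaw* is /w/ (a voiced consonant), it takes -a, giving *bozawa*.
*hibetbe* — final sound /e/ (a vowel) → -ho → *hibetbeho*.
*kumaf* — final sound /f/ (a voiceless consonant) → -as → *kumafas*.

bozawa, hibetbeho, kumafas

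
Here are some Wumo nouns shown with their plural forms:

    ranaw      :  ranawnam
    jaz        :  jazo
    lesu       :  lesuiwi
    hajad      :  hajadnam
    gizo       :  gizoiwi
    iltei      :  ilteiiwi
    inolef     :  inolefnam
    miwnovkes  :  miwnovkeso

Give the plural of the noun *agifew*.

agifewnam

Looking at the final sound of each stem: -o when the stem ends in a sibilant (*jaz*, *miwnovkes*); -nam when the stem ends in a non-sibilant consonant (*ranaw*, *hajad*, *inolef*); -iwi when the stem ends in a vowel (*lesu*, *gizo*, *iltei*).
The final sound of *agifew* is /w/, which is a non-sibilant consonant, so the suffix is -nam, giving *agifewnam*.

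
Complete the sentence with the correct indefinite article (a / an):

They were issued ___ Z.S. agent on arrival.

The indefinite article is chosen by the initial *sound* of the following word, not its spelling.
The initialism *Z.S.* is read letter by letter; the first letter, Z, is pronounced /ziː/, which begins with a consonant sound.
So the article is *a*: They were issued a Z.S. agent on arrival.

a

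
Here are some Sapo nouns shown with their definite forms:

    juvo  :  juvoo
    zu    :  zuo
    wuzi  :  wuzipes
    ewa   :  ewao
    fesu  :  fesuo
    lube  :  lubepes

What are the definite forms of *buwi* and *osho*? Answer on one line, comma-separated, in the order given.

The alternation tracks the last vowel of the stem — -pes when the last vowel of the stem is a front vowel (*wuzi*, *lube*); -o when the last vowel of the stem is a back vowel (*juvo*, *zu*, *ewa*, *fesu*).
*buwi* — last vowel /i/ (a front vowel) → -pes → *buwipes*.
*osho*: last vowel = /o/, a back vowel → -o → *oshoo*.

buwipes, oshoo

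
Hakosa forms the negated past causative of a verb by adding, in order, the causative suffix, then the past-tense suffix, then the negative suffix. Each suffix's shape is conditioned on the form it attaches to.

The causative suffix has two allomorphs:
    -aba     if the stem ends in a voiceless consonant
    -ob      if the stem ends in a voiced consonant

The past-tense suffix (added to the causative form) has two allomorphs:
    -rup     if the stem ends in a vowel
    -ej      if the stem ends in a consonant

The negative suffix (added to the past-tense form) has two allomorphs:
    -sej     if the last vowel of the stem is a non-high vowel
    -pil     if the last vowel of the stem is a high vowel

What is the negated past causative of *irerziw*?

Since the final consonant of *irerziw* is /w/ (voiced), it takes -ob, giving *irerziwob*.
The final sound of the causative form *irerziwob* is /b/, which is a consonant, so the past-tense suffix is -ej, giving *irerziwobej*.
The last vowel of the past-tense form *irerziwobej* is /e/, which is a non-high vowel, so the negative suffix is -sej, giving *irerziwobejsej*.

irerziwobejsej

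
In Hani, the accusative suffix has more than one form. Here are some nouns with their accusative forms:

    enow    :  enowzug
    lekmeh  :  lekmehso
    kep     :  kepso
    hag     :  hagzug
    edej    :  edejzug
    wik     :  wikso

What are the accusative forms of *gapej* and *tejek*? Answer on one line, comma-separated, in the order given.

gapejzug, tejekso

The suffix is conditioned by the final consonant: -so when the stem ends in a voiceless consonant (*lekmeh*, *kep*, *wik*); -zug when the stem ends in a voiced consonant (*enow*, *hag*, *edej*).
*gapej*: final consonant = /j/, voiced → -zug → *gapejzug*.
The final consonant of *tejek* is /k/, which is voiceless, so the suffix is -so, giving *tejekso*.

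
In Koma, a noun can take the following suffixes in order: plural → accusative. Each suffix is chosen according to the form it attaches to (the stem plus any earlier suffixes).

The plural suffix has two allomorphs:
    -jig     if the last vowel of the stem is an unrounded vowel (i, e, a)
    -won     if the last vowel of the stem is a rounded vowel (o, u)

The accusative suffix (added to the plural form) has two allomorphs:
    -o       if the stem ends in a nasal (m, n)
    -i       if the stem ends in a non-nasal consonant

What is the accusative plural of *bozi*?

bozijigi

The last vowel of *bozi* is /i/, which is an unrounded vowel, so the plural suffix is -jig, giving *bozijig*.
The plural form *bozijig*: final consonant = /g/, non-nasal → -i → *bozijigi*.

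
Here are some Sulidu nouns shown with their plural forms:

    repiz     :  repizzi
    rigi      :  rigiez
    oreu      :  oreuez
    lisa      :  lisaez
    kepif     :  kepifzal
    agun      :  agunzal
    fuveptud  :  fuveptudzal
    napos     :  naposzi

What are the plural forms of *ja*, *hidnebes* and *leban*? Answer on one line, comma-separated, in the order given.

The alternation tracks the final sound of the stem — -zi when the stem ends in a sibilant (*repiz*, *napos*); -zal when the stem ends in a non-sibilant consonant (*kepif*, *agun*, *fuveptud*); -ez when the stem ends in a vowel (*rigi*, *oreu*, *lisa*).
Since the final sound of *ja* is /a/ (a vowel), it takes -ez, giving *jaez*.
*hidnebes* — final sound /s/ (a sibilant) → -zi → *hidnebeszi*.
Since the final sound of *leban* is /n/ (a non-sibilant consonant), it takes -zal, giving *lebanzal*.

jaez, hidnebeszi, lebanzal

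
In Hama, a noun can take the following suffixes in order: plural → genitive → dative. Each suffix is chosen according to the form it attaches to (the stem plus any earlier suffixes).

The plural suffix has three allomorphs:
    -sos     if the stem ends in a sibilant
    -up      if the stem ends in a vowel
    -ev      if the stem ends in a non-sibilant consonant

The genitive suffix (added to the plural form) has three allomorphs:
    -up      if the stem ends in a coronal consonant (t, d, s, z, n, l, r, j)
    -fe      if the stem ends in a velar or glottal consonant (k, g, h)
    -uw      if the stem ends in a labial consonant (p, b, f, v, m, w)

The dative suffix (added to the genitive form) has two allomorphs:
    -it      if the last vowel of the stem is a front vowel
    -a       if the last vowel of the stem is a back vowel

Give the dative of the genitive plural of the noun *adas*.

*adas* — final sound /s/ (a sibilant) → -sos → *adassos*.
The plural form *adassos*: final consonant = /s/, coronal → -up → *adassosup*.
The last vowel of the genitive form *adassosup* is /u/, which is a back vowel, so the dative suffix is -a, giving *adassosupa*.

adassosupa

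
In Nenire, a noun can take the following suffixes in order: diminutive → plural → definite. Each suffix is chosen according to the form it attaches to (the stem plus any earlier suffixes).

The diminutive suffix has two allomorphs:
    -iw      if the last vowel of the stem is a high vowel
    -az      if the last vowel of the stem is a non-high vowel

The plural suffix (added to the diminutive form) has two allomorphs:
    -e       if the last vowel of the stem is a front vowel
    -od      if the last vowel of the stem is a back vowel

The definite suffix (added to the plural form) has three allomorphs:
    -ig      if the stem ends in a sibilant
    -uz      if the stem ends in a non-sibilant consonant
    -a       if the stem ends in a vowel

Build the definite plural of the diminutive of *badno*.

*badno* — last vowel /o/ (a non-high vowel) → -az → *badnoaz*.
The diminutive form *badnoaz* — last vowel /a/ (a back vowel) → -od → *badnoazod*.
The plural form *badnoazod* — final sound /d/ (a non-sibilant consonant) → -uz → *badnoazoduz*.

badnoazoduz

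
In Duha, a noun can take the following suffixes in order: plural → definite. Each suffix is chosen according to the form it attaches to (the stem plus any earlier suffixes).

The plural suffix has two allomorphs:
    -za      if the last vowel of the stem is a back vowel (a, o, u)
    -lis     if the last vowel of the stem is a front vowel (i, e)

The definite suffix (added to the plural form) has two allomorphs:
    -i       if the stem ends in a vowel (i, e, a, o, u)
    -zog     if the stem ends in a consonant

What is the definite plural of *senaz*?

senazzai

Since the last vowel of *senaz* is /a/ (a back vowel), it takes -za, giving *senazza*.
Since the final sound of the plural form *senazza* is /a/ (a vowel), it takes -i, giving *senazzai*.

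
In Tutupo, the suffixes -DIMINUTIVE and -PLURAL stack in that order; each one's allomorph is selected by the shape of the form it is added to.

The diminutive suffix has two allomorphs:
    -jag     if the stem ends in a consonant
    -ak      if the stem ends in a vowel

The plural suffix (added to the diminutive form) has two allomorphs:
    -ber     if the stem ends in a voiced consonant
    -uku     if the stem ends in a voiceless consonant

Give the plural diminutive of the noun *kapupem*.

kapupemjagber

*kapupem*: final sound = /m/, a consonant → -jag → *kapupemjag*.
The diminutive form *kapupemjag* — final consonant /g/ (voiced) → -ber → *kapupemjagber*.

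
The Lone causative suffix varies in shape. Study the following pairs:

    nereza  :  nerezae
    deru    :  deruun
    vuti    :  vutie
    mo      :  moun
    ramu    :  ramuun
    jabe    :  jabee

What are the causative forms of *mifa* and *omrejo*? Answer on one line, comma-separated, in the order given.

The pattern is rounding harmony: -un when the last vowel of the stem is a rounded vowel (*deru*, *mo*, *ramu*); -e when the last vowel of the stem is an unrounded vowel (*nereza*, *vuti*, *jabe*).
Since the last vowel of *mifa* is /a/ (an unrounded vowel), it takes -e, giving *mifae*.
Since the last vowel of *omrejo* is /o/ (a rounded vowel), it takes -un, giving *omrejoun*.

mifae, omrejoun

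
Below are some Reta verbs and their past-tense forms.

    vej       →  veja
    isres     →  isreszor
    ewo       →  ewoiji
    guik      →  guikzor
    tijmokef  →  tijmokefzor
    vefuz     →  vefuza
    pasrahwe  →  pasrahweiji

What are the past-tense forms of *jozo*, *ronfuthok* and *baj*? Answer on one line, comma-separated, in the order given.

jozoiji, ronfuthokzor, baja

The pattern is voicing of the final sound: -zor when the stem ends in a voiceless consonant (*isres*, *guik*, *tijmokef*); -a when the stem ends in a voiced consonant (*vej*, *vefuz*); -iji when the stem ends in a vowel (*ewo*, *pasrahwe*).
*jozo* — final sound /o/ (a vowel) → -iji → *jozoiji*.
*ronfuthok*: final sound = /k/, a voiceless consonant → -zor → *ronfuthokzor*.
*baj*: final sound = /j/, a voiced consonant → -a → *baja*.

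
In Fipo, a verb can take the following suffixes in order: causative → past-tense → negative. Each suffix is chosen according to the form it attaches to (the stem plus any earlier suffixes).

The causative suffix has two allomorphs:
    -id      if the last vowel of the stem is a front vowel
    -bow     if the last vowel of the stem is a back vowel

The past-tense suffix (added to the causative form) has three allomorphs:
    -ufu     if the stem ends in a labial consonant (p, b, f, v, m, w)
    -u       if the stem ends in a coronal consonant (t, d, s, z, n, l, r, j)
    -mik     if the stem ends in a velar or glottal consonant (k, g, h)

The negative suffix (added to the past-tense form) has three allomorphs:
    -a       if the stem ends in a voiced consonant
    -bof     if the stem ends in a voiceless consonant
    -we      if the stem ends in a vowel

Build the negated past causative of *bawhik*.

The last vowel of *bawhik* is /i/, which is a front vowel, so the causative suffix is -id, giving *bawhikid*.
The causative form *bawhikid* — final consonant /d/ (coronal) → -u → *bawhikidu*.
The past-tense form *bawhikidu*: final sound = /u/, a vowel → -we → *bawhikiduwe*.

bawhikiduwe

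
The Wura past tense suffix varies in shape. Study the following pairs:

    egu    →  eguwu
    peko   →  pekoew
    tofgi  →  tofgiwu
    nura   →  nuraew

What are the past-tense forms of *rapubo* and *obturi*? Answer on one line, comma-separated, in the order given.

The alternation tracks the last vowel of the stem — -wu when the last vowel of the stem is a high vowel (*egu*, *tofgi*); -ew when the last vowel of the stem is a non-high vowel (*peko*, *nura*).
*rapubo* — last vowel /o/ (a non-high vowel) → -ew → *rapuboew*.
Since the last vowel of *obturi* is /i/ (a high vowel), it takes -wu, giving *obturiwu*.

rapuboew, obturiwu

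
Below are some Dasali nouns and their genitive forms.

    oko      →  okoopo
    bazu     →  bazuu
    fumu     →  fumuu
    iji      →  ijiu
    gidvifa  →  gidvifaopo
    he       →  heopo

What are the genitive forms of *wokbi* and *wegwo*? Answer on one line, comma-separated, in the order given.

The suffix is conditioned by the last vowel: -u when the last vowel of the stem is a high vowel (*bazu*, *fumu*, *iji*); -opo when the last vowel of the stem is a non-high vowel (*oko*, *gidvifa*, *he*).
The last vowel of *wokbi* is /i/, which is a high vowel, so the suffix is -u, giving *wokbiu*.
Since the last vowel of *wegwo* is /o/ (a non-high vowel), it takes -opo, giving *wegwoopo*.

wokbiu, wegwoopo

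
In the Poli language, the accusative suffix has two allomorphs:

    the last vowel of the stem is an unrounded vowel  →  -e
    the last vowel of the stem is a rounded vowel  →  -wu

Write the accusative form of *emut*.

Since the last vowel of *emut* is /u/ (a rounded vowel), it takes -wu, giving *emutwu*.

emutwu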